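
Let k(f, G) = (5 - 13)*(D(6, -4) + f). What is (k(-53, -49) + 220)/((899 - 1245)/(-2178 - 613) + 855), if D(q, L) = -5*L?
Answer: 1350844/2386651 ≈ 0.56600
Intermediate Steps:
k(f, G) = -160 - 8*f (k(f, G) = (5 - 13)*(-5*(-4) + f) = -8*(20 + f) = -160 - 8*f)
(k(-53, -49) + 220)/((899 - 1245)/(-2178 - 613) + 855) = ((-160 - 8*(-53)) + 220)/((899 - 1245)/(-2178 - 613) + 855) = ((-160 + 424) + 220)/(-346/(-2791) + 855) = (264 + 220)/(-346*(-1/2791) + 855) = 484/(346/2791 + 855) = 484/(2386651/2791) = 484*(2791/2386651) = 1350844/2386651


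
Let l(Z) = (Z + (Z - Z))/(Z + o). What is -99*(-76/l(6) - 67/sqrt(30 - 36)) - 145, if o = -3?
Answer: 3617 - 2211*I*sqrt(6)/2 ≈ 3617.0 - 2707.9*I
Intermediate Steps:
l(Z) = Z/(-3 + Z) (l(Z) = (Z + (Z - Z))/(Z - 3) = (Z + 0)/(-3 + Z) = Z/(-3 + Z))
-99*(-76/l(6) - 67/sqrt(30 - 36)) - 145 = -99*(-76/(6/(-3 + 6)) - 67/sqrt(30 - 36)) - 145 = -99*(-76/(6/3) - 67*(-I*sqrt(6)/6)) - 145 = -99*(-76/(6*(1/3)) - 67*(-I*sqrt(6)/6)) - 145 = -99*(-76/2 - (-67)*I*sqrt(6)/6) - 145 = -99*(-76*1/2 + 67*I*sqrt(6)/6) - 145 = -99*(-38 + 67*I*sqrt(6)/6) - 145 = (3762 - 2211*I*sqrt(6)/2) - 145 = 3617 - 2211*I*sqrt(6)/2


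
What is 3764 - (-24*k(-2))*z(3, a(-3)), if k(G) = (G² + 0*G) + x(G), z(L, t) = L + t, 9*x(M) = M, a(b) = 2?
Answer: 12652/3 ≈ 4217.3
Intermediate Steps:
x(M) = M/9
k(G) = G² + G/9 (k(G) = (G² + 0*G) + G/9 = (G² + 0) + G/9 = G² + G/9)
3764 - (-24*k(-2))*z(3, a(-3)) = 3764 - (-(-48)*(⅑ - 2))*(3 + 2) = 3764 - (-(-48)*(-17)/9)*5 = 3764 - (-24*34/9)*5 = 3764 - (-272)*5/3 = 3764 - 1*(-1360/3) = 3764 + 1360/3 = 12652/3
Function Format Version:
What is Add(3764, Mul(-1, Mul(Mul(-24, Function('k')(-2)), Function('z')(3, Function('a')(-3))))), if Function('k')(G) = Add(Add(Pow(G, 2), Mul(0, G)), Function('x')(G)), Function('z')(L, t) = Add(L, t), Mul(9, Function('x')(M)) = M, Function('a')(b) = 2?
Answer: Rational(12652, 3) ≈ 4217.3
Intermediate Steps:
Function('x')(M) = Mul(Rational(1, 9), M)
Function('k')(G) = Add(Pow(G, 2), Mul(Rational(1, 9), G)) (Function('k')(G) = Add(Add(Pow(G, 2), Mul(0, G)), Mul(Rational(1, 9), G)) = Add(Add(Pow(G, 2), 0), Mul(Rational(1, 9), G)) = Add(Pow(G, 2), Mul(Rational(1, 9), G)))
Add(3764, Mul(-1, Mul(Mul(-24, Function('k')(-2)), Function('z')(3, Function('a')(-3))))) = Add(3764, Mul(-1, Mul(Mul(-24, Mul(-2, Add(Rational(1, 9), -2))), Add(3, 2)))) = Add(3764, Mul(-1, Mul(Mul(-24, Mul(-2, Rational(-17, 9))), 5))) = Add(3764, Mul(-1, Mul(Mul(-24, Rational(34, 9)), 5))) = Add(3764, Mul(-1, Mul(Rational(-272, 3), 5))) = Add(3764, Mul(-1, Rational(-1360, 3))) = Add(3764, Rational(1360, 3)) = Rational(12652, 3)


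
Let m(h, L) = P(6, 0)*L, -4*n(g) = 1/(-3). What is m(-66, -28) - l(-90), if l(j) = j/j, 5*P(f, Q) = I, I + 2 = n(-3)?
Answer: 146/15 ≈ 9.7333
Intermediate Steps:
n(g) = 1/12 (n(g) = -¼/(-3) = -¼*(-⅓) = 1/12)
I = -23/12 (I = -2 + 1/12 = -23/12 ≈ -1.9167)
P(f, Q) = -23/60 (P(f, Q) = (⅕)*(-23/12) = -23/60)
l(j) = 1
m(h, L) = -23*L/60
m(-66, -28) - l(-90) = -23/60*(-28) - 1*1 = 161/15 - 1 = 146/15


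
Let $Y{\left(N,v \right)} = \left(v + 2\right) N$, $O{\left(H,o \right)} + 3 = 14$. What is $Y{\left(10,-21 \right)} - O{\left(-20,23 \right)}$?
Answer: $-201$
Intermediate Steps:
$O{\left(H,o \right)} = 11$ ($O{\left(H,o \right)} = -3 + 14 = 11$)
$Y{\left(N,v \right)} = N \left(2 + v\right)$ ($Y{\left(N,v \right)} = \left(2 + v\right) N = N \left(2 + v\right)$)
$Y{\left(10,-21 \right)} - O{\left(-20,23 \right)} = 10 \left(2 - 21\right) - 11 = 10 \left(-19\right) - 11 = -190 - 11 = -201$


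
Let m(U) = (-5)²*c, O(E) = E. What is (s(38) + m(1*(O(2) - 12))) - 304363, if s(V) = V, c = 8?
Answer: -304125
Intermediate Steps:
m(U) = 200 (m(U) = (-5)²*8 = 25*8 = 200)
(s(38) + m(1*(O(2) - 12))) - 304363 = (38 + 200) - 304363 = 238 - 304363 = -304125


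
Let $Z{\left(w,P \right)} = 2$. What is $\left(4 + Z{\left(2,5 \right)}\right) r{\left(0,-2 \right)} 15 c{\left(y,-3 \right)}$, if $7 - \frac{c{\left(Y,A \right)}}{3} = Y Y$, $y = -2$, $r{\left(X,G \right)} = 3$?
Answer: $2430$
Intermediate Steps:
$c{\left(Y,A \right)} = 21 - 3 Y^{2}$ ($c{\left(Y,A \right)} = 21 - 3 Y Y = 21 - 3 Y^{2}$)
$\left(4 + Z{\left(2,5 \right)}\right) r{\left(0,-2 \right)} 15 c{\left(y,-3 \right)} = \left(4 + 2\right) 3 \cdot 15 \left(21 - 3 \left(-2\right)^{2}\right) = 6 \cdot 3 \cdot 15 \left(21 - 12\right) = 18 \cdot 15 \left(21 - 12\right) = 270 \cdot 9 = 2430$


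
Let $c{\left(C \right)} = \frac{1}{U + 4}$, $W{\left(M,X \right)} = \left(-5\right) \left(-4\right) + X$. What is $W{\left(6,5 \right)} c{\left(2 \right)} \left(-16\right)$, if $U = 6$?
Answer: $-40$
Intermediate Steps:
$W{\left(M,X \right)} = 20 + X$
$c{\left(C \right)} = \frac{1}{10}$ ($c{\left(C \right)} = \frac{1}{6 + 4} = \frac{1}{10}$)
$W{\left(6,5 \right)} c{\left(2 \right)} \left(-16\right) = \left(20 + 5\right) \frac{1}{10} \left(-16\right) = 25 \cdot \frac{1}{10} \left(-16\right) = \frac{5}{2} \left(-16\right) = -40$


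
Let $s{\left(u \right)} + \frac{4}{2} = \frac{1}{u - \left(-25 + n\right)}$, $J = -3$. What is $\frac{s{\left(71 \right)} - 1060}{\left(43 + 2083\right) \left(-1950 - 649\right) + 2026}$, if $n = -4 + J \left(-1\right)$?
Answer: $\frac{103013}{535774456} \approx 0.00019227$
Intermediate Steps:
$n = -1$ ($n = -4 - -3 = -4 + 3 = -1$)
$s{\left(u \right)} = -2 + \frac{1}{26 + u}$ ($s{\left(u \right)} = -2 + \frac{1}{u + \left(25 - -1\right)} = -2 + \frac{1}{u + \left(25 + 1\right)} = -2 + \frac{1}{u + 26} = -2 + \frac{1}{26 + u}$)
$\frac{s{\left(71 \right)} - 1060}{\left(43 + 2083\right) \left(-1950 - 649\right) + 2026} = \frac{\frac{-51 - 142}{26 + 71} - 1060}{\left(43 + 2083\right) \left(-1950 - 649\right) + 2026} = \frac{\frac{-51 - 142}{97} - 1060}{2126 \left(-2599\right) + 2026} = \frac{\frac{1}{97} \left(-193\right) - 1060}{-5525474 + 2026} = \frac{- \frac{193}{97} - 1060}{-5523448} = \left(- \frac{103013}{97}\right) \left(- \frac{1}{5523448}\right) = \frac{103013}{535774456}$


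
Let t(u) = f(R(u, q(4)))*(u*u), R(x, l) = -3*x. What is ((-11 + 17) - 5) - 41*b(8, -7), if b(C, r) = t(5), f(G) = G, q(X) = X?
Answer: 15376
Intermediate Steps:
t(u) = -3*u**3 (t(u) = (-3*u)*(u*u) = (-3*u)*u**2 = -3*u**3)
b(C, r) = -375 (b(C, r) = -3*5**3 = -3*125 = -375)
((-11 + 17) - 5) - 41*b(8, -7) = ((-11 + 17) - 5) - 41*(-375) = (6 - 5) + 15375 = 1 + 15375 = 15376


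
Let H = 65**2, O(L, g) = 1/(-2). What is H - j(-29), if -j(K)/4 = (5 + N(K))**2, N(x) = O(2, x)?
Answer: 4306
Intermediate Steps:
O(L, g) = -1/2
N(x) = -1/2
H = 4225
j(K) = -81 (j(K) = -4*(5 - 1/2)**2 = -4*(9/2)**2 = -4*81/4 = -81)
H - j(-29) = 4225 - 1*(-81) = 4225 + 81 = 4306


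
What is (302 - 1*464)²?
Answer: 26244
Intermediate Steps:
(302 - 1*464)² = (302 - 464)² = (-162)² = 26244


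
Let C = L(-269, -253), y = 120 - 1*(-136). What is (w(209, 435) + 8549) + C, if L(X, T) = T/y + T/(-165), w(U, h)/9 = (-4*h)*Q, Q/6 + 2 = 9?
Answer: -2492814547/3840 ≈ -6.4917e+5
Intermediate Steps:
Q = 42 (Q = -12 + 6*9 = -12 + 54 = 42)
y = 256 (y = 120 + 136 = 256)
w(U, h) = -1512*h (w(U, h) = 9*(-4*h*42) = 9*(-168*h) = -1512*h)
L(X, T) = -91*T/42240 (L(X, T) = T/256 + T/(-165) = T*(1/256) + T*(-1/165) = T/256 - T/165 = -91*T/42240)
C = 2093/3840 (C = -91/42240*(-253) = 2093/3840 ≈ 0.54505)
(w(209, 435) + 8549) + C = (-1512*435 + 8549) + 2093/3840 = (-657720 + 8549) + 2093/3840 = -649171 + 2093/3840 = -2492814547/3840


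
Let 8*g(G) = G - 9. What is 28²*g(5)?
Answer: -392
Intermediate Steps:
g(G) = -9/8 + G/8 (g(G) = (G - 9)/8 = (-9 + G)/8 = -9/8 + G/8)
28²*g(5) = 28²*(-9/8 + (⅛)*5) = 784*(-9/8 + 5/8) = 784*(-½) = -392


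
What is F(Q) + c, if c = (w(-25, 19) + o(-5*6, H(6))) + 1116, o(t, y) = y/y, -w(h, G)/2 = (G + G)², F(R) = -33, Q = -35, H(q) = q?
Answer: -1804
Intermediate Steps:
w(h, G) = -8*G² (w(h, G) = -2*(G + G)² = -2*4*G² = -8*G²)
o(t, y) = 1
c = -1771 (c = (-8*19² + 1) + 1116 = (-8*361 + 1) + 1116 = (-2888 + 1) + 1116 = -2887 + 1116 = -1771)
F(Q) + c = -33 - 1771 = -1804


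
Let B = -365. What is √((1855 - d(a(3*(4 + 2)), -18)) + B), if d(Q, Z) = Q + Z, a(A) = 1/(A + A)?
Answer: √54287/6 ≈ 38.833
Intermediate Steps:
a(A) = 1/(2*A)
√((1855 - d(a(3*(4 + 2)), -18)) + B) = √((1855 - (1/(2*((3*(4 + 2)))) - 18)) - 365) = √((1855 - (1/(2*((3*6))) - 18)) - 365) = √((1855 - ((½)/18 - 18)) - 365) = √((1855 - ((½)*(1/18) - 18)) - 365) = √((1855 - (1/36 - 18)) - 365) = √((1855 - 1*(-647/36)) - 365) = √((1855 + 647/36) - 365) = √(67427/36 - 365) = √(54287/36) = √54287/6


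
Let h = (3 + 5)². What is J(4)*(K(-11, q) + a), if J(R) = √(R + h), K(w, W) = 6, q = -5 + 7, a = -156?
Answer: -300*√17 ≈ -1236.9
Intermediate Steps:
q = 2
h = 64 (h = 8² = 64)
J(R) = √(64 + R) (J(R) = √(R + 64) = √(64 + R))
J(4)*(K(-11, q) + a) = √(64 + 4)*(6 - 156) = √68*(-150) = (2*√17)*(-150) = -300*√17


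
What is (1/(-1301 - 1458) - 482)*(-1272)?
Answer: 1691555208/2759 ≈ 6.1310e+5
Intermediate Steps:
(1/(-1301 - 1458) - 482)*(-1272) = (1/(-2759) - 482)*(-1272) = (-1/2759 - 482)*(-1272) = -1329839/2759*(-1272) = 1691555208/2759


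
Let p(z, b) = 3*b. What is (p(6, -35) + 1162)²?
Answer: 1117249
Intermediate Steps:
(p(6, -35) + 1162)² = (3*(-35) + 1162)² = (-105 + 1162)² = 1057² = 1117249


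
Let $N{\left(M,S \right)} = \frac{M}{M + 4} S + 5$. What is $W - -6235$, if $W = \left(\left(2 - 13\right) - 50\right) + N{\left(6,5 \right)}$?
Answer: $6182$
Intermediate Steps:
$N{\left(M,S \right)} = 5 + \frac{M S}{4 + M}$ ($N{\left(M,S \right)} = \frac{M}{4 + M} S + 5 = \frac{M S}{4 + M} + 5 = 5 + \frac{M S}{4 + M}$)
$W = -53$ ($W = \left(\left(2 - 13\right) - 50\right) + \frac{20 + 5 \cdot 6 + 6 \cdot 5}{4 + 6} = \left(\left(2 - 13\right) - 50\right) + \frac{20 + 30 + 30}{10} = \left(-11 - 50\right) + \frac{1}{10} \cdot 80 = -61 + 8 = -53$)
$W - -6235 = -53 - -6235 = -53 + 6235 = 6182$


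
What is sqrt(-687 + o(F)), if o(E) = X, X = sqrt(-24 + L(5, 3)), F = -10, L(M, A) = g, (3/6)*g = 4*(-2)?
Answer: sqrt(-687 + 2*I*sqrt(10)) ≈ 0.1206 + 26.211*I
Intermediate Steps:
g = -16 (g = 2*(4*(-2)) = 2*(-8) = -16)
L(M, A) = -16
X = 2*I*sqrt(10) (X = sqrt(-24 - 16) = sqrt(-40) = 2*I*sqrt(10) ≈ 6.3246*I)
o(E) = 2*I*sqrt(10)
sqrt(-687 + o(F)) = sqrt(-687 + 2*I*sqrt(10))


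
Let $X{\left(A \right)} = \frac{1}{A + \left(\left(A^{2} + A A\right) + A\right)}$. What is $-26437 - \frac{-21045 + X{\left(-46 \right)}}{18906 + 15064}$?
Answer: $- \frac{86462826007}{3270600} \approx -26436.0$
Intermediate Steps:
$X{\left(A \right)} = \frac{1}{2 A + 2 A^{2}}$ ($X{\left(A \right)} = \frac{1}{A + \left(\left(A^{2} + A^{2}\right) + A\right)} = \frac{1}{A + \left(2 A^{2} + A\right)} = \frac{1}{A + \left(A + 2 A^{2}\right)} = \frac{1}{2 A + 2 A^{2}}$)
$-26437 - \frac{-21045 + X{\left(-46 \right)}}{18906 + 15064} = -26437 - \frac{-21045 + \frac{1}{2 \left(-46\right) \left(1 - 46\right)}}{18906 + 15064} = -26437 - \frac{-21045 + \frac{1}{2} \left(- \frac{1}{46}\right) \frac{1}{-45}}{33970} = -26437 - \left(-21045 + \frac{1}{2} \left(- \frac{1}{46}\right) \left(- \frac{1}{45}\right)\right) \frac{1}{33970} = -26437 - \left(-21045 + \frac{1}{4140}\right) \frac{1}{33970} = -26437 - \left(- \frac{87126299}{4140}\right) \frac{1}{33970} = -26437 - - \frac{2026193}{3270600} = -26437 + \frac{2026193}{3270600} = - \frac{86462826007}{3270600}$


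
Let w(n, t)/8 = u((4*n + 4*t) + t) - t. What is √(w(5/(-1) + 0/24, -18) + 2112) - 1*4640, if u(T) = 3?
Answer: -4640 + 2*√570 ≈ -4592.3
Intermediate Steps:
w(n, t) = 24 - 8*t (w(n, t) = 8*(3 - t) = 24 - 8*t)
√(w(5/(-1) + 0/24, -18) + 2112) - 1*4640 = √((24 - 8*(-18)) + 2112) - 1*4640 = √((24 + 144) + 2112) - 4640 = √(168 + 2112) - 4640 = √2280 - 4640 = 2*√570 - 4640 = -4640 + 2*√570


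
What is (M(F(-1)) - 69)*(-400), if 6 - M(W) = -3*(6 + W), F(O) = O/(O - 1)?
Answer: 17400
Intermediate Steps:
F(O) = O/(-1 + O)
M(W) = 24 + 3*W (M(W) = 6 - (-3)*(6 + W) = 6 - (-18 - 3*W) = 6 + (18 + 3*W) = 24 + 3*W)
(M(F(-1)) - 69)*(-400) = ((24 + 3*(-1/(-1 - 1))) - 69)*(-400) = ((24 + 3*(-1/(-2))) - 69)*(-400) = ((24 + 3*(-1*(-1/2))) - 69)*(-400) = ((24 + 3*(1/2)) - 69)*(-400) = ((24 + 3/2) - 69)*(-400) = (51/2 - 69)*(-400) = -87/2*(-400) = 17400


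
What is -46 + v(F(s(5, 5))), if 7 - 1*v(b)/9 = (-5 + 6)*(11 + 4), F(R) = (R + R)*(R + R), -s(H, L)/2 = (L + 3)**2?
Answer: -118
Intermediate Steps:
s(H, L) = -2*(3 + L)**2 (s(H, L) = -2*(L + 3)**2 = -2*(3 + L)**2)
F(R) = 4*R**2 (F(R) = (2*R)*(2*R) = 4*R**2)
v(b) = -72 (v(b) = 63 - 9*(-5 + 6)*(11 + 4) = 63 - 9*15 = 63 - 135 = -72)
-46 + v(F(s(5, 5))) = -46 - 72 = -118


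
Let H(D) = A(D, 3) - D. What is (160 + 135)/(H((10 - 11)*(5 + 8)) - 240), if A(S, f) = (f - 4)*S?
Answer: -295/214 ≈ -1.3785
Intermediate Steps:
A(S, f) = S*(-4 + f) (A(S, f) = (-4 + f)*S = S*(-4 + f))
H(D) = -2*D (H(D) = D*(-4 + 3) - D = D*(-1) - D = -D - D = -2*D)
(160 + 135)/(H((10 - 11)*(5 + 8)) - 240) = (160 + 135)/(-2*(10 - 11)*(5 + 8) - 240) = 295/(-(-2)*13 - 240) = 295/(-2*(-13) - 240) = 295/(26 - 240) = 295/(-214) = 295*(-1/214) = -295/214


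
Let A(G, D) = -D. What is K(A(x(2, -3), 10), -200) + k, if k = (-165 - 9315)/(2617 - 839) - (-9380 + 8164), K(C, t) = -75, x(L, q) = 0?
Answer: 1009609/889 ≈ 1135.7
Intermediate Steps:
k = 1076284/889 (k = -9480/1778 - 1*(-1216) = -9480*1/1778 + 1216 = -4740/889 + 1216 = 1076284/889 ≈ 1210.7)
K(A(x(2, -3), 10), -200) + k = -75 + 1076284/889 = 1009609/889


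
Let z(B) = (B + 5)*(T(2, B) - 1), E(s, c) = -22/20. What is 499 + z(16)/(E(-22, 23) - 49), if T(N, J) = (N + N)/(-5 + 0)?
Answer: 83459/167 ≈ 499.75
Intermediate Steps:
T(N, J) = -2*N/5 (T(N, J) = (2*N)/(-5) = (2*N)*(-⅕) = -2*N/5)
E(s, c) = -11/10 (E(s, c) = -22*1/20 = -11/10)
z(B) = -9 - 9*B/5 (z(B) = (B + 5)*(-⅖*2 - 1) = (5 + B)*(-⅘ - 1) = (5 + B)*(-9/5) = -9 - 9*B/5)
499 + z(16)/(E(-22, 23) - 49) = 499 + (-9 - 9/5*16)/(-11/10 - 49) = 499 + (-9 - 144/5)/(-501/10) = 499 - 189/5*(-10/501) = 499 + 126/167 = 83459/167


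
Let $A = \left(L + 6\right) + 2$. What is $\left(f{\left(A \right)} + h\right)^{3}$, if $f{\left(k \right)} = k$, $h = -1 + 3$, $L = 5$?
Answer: $3375$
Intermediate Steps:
$h = 2$
$A = 13$ ($A = \left(5 + 6\right) + 2 = 11 + 2 = 13$)
$\left(f{\left(A \right)} + h\right)^{3} = \left(13 + 2\right)^{3} = 15^{3} = 3375$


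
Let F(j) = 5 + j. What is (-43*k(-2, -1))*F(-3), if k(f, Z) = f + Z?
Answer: 258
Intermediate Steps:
k(f, Z) = Z + f
(-43*k(-2, -1))*F(-3) = (-43*(-1 - 2))*(5 - 3) = -43*(-3)*2 = 129*2 = 258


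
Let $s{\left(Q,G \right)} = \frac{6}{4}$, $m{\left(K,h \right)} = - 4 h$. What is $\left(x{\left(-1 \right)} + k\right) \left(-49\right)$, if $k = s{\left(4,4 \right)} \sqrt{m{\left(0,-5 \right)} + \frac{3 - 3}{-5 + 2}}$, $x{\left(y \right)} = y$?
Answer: $49 - 147 \sqrt{5} \approx -279.7$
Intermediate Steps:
$s{\left(Q,G \right)} = \frac{3}{2}$ ($s{\left(Q,G \right)} = 6 \cdot \frac{1}{4} = \frac{3}{2}$)
$k = 3 \sqrt{5}$ ($k = \frac{3 \sqrt{\left(-4\right) \left(-5\right) + \frac{3 - 3}{-5 + 2}}}{2} = \frac{3 \sqrt{20 + \frac{0}{-3}}}{2} = \frac{3 \sqrt{20 + 0 \left(- \frac{1}{3}\right)}}{2} = \frac{3 \sqrt{20 + 0}}{2} = \frac{3 \sqrt{20}}{2} = \frac{3 \cdot 2 \sqrt{5}}{2} = 3 \sqrt{5} \approx 6.7082$)
$\left(x{\left(-1 \right)} + k\right) \left(-49\right) = \left(-1 + 3 \sqrt{5}\right) \left(-49\right) = 49 - 147 \sqrt{5}$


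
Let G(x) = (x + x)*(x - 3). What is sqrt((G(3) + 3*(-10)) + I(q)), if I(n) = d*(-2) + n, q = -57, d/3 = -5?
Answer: I*sqrt(57) ≈ 7.5498*I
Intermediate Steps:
d = -15 (d = 3*(-5) = -15)
I(n) = 30 + n (I(n) = -15*(-2) + n = 30 + n)
G(x) = 2*x*(-3 + x) (G(x) = (2*x)*(-3 + x) = 2*x*(-3 + x))
sqrt((G(3) + 3*(-10)) + I(q)) = sqrt((2*3*(-3 + 3) + 3*(-10)) + (30 - 57)) = sqrt((2*3*0 - 30) - 27) = sqrt((0 - 30) - 27) = sqrt(-30 - 27) = sqrt(-57) = I*sqrt(57)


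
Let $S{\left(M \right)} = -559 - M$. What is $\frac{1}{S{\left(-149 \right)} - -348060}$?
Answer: $\frac{1}{347650} \approx 2.8765 \cdot 10^{-6}$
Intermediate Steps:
$\frac{1}{S{\left(-149 \right)} - -348060} = \frac{1}{\left(-559 - -149\right) - -348060} = \frac{1}{\left(-559 + 149\right) + 348060} = \frac{1}{-410 + 348060} = \frac{1}{347650}$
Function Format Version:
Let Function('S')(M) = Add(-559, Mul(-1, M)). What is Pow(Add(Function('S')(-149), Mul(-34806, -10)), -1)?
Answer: Rational(1, 347650) ≈ 2.8765e-6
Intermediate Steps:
Pow(Add(Function('S')(-149), Mul(-34806, -10)), -1) = Pow(Add(Add(-559, Mul(-1, -149)), Mul(-34806, -10)), -1) = Pow(Add(Add(-559, 149), 348060), -1) = Pow(Add(-410, 348060), -1) = Pow(347650, -1) = Rational(1, 347650)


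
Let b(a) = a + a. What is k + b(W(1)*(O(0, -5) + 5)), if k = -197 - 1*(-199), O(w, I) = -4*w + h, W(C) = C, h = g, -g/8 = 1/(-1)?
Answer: 28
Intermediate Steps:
g = 8 (g = -8/(-1) = -8*(-1) = 8)
h = 8
O(w, I) = 8 - 4*w (O(w, I) = -4*w + 8 = 8 - 4*w)
k = 2 (k = -197 + 199 = 2)
b(a) = 2*a
k + b(W(1)*(O(0, -5) + 5)) = 2 + 2*(1*((8 - 4*0) + 5)) = 2 + 2*(1*((8 + 0) + 5)) = 2 + 2*(1*(8 + 5)) = 2 + 2*(1*13) = 2 + 2*13 = 2 + 26 = 28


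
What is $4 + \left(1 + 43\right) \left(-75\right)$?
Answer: $-3296$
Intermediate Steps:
$4 + \left(1 + 43\right) \left(-75\right) = 4 + 44 \left(-75\right) = 4 - 3300 = -3296$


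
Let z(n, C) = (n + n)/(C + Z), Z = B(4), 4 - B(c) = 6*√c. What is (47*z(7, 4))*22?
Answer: -3619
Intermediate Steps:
B(c) = 4 - 6*√c
Z = -8 (Z = 4 - 6*√4 = 4 - 6*2 = 4 - 12 = -8)
z(n, C) = 2*n/(-8 + C) (z(n, C) = (n + n)/(C - 8) = (2*n)/(-8 + C) = 2*n/(-8 + C))
(47*z(7, 4))*22 = (47*(2*7/(-8 + 4)))*22 = (47*(2*7/(-4)))*22 = (47*(2*7*(-¼)))*22 = (47*(-7/2))*22 = -329/2*22 = -3619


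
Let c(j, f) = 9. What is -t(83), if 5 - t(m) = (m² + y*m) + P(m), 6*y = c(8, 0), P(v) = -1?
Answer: 14015/2 ≈ 7007.5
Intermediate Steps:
y = 3/2 (y = (⅙)*9 = 3/2 ≈ 1.5000)
t(m) = 6 - m² - 3*m/2 (t(m) = 5 - ((m² + 3*m/2) - 1) = 5 - (-1 + m² + 3*m/2) = 5 + (1 - m² - 3*m/2) = 6 - m² - 3*m/2)
-t(83) = -(6 - 1*83² - 3/2*83) = -(6 - 1*6889 - 249/2) = -(6 - 6889 - 249/2) = -1*(-14015/2) = 14015/2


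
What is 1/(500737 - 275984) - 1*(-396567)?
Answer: 89129622952/224753 ≈ 3.9657e+5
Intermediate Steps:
1/(500737 - 275984) - 1*(-396567) = 1/224753 + 396567 = 89129622952/224753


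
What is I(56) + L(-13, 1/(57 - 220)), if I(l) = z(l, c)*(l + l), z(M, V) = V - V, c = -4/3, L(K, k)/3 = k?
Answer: -3/163 ≈ -0.018405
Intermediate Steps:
L(K, k) = 3*k
c = -4/3 (c = -4*⅓ = -4/3 ≈ -1.3333)
z(M, V) = 0
I(l) = 0 (I(l) = 0*(l + l) = 0*(2*l) = 0)
I(56) + L(-13, 1/(57 - 220)) = 0 + 3/(57 - 220) = 0 + 3/(-163) = 0 + 3*(-1/163) = 0 - 3/163 = -3/163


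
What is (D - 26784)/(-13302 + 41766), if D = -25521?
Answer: -17435/9488 ≈ -1.8376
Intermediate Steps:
(D - 26784)/(-13302 + 41766) = (-25521 - 26784)/(-13302 + 41766) = -52305/28464 = -52305*1/28464 = -17435/9488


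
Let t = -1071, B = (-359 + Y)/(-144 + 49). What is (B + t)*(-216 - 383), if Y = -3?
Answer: 60728417/95 ≈ 6.3925e+5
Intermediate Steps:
B = 362/95 (B = (-359 - 3)/(-144 + 49) = -362/(-95) = -362*(-1/95) = 362/95 ≈ 3.8105)
(B + t)*(-216 - 383) = (362/95 - 1071)*(-216 - 383) = -101383/95*(-599) = 60728417/95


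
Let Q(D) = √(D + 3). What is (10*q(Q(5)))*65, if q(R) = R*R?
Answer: 5200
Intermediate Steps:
Q(D) = √(3 + D)
q(R) = R²
(10*q(Q(5)))*65 = (10*(√(3 + 5))²)*65 = (10*(√8)²)*65 = (10*(2*√2)²)*65 = (10*8)*65 = 80*65 = 5200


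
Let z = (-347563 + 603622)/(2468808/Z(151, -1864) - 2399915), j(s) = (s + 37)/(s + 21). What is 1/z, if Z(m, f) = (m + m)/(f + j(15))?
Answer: -887177731/12888303 ≈ -68.836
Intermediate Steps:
j(s) = (37 + s)/(21 + s)
Z(m, f) = 2*m/(13/9 + f) (Z(m, f) = (m + m)/(f + (37 + 15)/(21 + 15)) = (2*m)/(f + 52/36) = (2*m)/(f + (1/36)*52) = (2*m)/(f + 13/9) = (2*m)/(13/9 + f) = 2*m/(13/9 + f))
z = -12888303/887177731 (z = (-347563 + 603622)/(2468808/((18*151/(13 + 9*(-1864)))) - 2399915) = 256059/(2468808/((18*151/(13 - 16776))) - 2399915) = 256059/(2468808/((18*151/(-16763))) - 2399915) = 256059/(2468808/((18*151*(-1/16763))) - 2399915) = 256059/(2468808/(-2718/16763) - 2399915) = 256059/(2468808*(-16763/2718) - 2399915) = 256059/(-2299146028/151 - 2399915) = 256059/(-2661533193/151) = 256059*(-151/2661533193) = -12888303/887177731 ≈ -0.014527)
1/z = 1/(-12888303/887177731) = -887177731/12888303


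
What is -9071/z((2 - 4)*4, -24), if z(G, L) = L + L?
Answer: 9071/48 ≈ 188.98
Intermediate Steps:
z(G, L) = 2*L
-9071/z((2 - 4)*4, -24) = -9071/(2*(-24)) = -9071/(-48) = -9071*(-1/48) = 9071/48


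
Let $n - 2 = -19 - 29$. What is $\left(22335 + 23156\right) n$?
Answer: $-2092586$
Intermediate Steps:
$n = -46$ ($n = 2 - 48 = -46$)
$\left(22335 + 23156\right) n = \left(22335 + 23156\right) \left(-46\right) = 45491 \left(-46\right) = -2092586$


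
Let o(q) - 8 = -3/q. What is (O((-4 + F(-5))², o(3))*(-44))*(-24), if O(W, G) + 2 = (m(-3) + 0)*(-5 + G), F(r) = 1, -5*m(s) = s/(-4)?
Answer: -12144/5 ≈ -2428.8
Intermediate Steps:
m(s) = s/20 (m(s) = -s/(5*(-4)) = -s*(-1)/(5*4) = -(-1)*s/20 = s/20)
o(q) = 8 - 3/q
O(W, G) = -5/4 - 3*G/20 (O(W, G) = -2 + ((1/20)*(-3) + 0)*(-5 + G) = -2 + (-3/20 + 0)*(-5 + G) = -2 - 3*(-5 + G)/20 = -2 + (¾ - 3*G/20) = -5/4 - 3*G/20)
(O((-4 + F(-5))², o(3))*(-44))*(-24) = ((-5/4 - 3*(8 - 3/3)/20)*(-44))*(-24) = ((-5/4 - 3*(8 - 3*⅓)/20)*(-44))*(-24) = ((-5/4 - 3*(8 - 1)/20)*(-44))*(-24) = ((-5/4 - 3/20*7)*(-44))*(-24) = ((-5/4 - 21/20)*(-44))*(-24) = -23/10*(-44)*(-24) = (506/5)*(-24) = -12144/5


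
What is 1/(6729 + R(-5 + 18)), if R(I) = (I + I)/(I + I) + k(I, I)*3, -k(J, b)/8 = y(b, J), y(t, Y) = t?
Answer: 1/6418 ≈ 0.00015581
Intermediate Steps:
k(J, b) = -8*b
R(I) = 1 - 24*I (R(I) = (I + I)/(I + I) - 8*I*3 = (2*I)/((2*I)) - 24*I = (2*I)*(1/(2*I)) - 24*I = 1 - 24*I)
1/(6729 + R(-5 + 18)) = 1/(6729 + (1 - 24*(-5 + 18))) = 1/(6729 + (1 - 24*13)) = 1/(6729 + (1 - 312)) = 1/(6729 - 311) = 1/6418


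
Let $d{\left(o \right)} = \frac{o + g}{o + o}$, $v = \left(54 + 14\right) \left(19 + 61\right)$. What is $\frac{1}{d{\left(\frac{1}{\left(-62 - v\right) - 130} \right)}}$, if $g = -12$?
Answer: $\frac{2}{67585} \approx 2.9592 \cdot 10^{-5}$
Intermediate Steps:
$v = 5440$ ($v = 68 \cdot 80 = 5440$)
$d{\left(o \right)} = \frac{-12 + o}{2 o}$ ($d{\left(o \right)} = \frac{o - 12}{o + o} = \frac{-12 + o}{2 o}$)
$\frac{1}{d{\left(\frac{1}{\left(-62 - v\right) - 130} \right)}} = \frac{1}{\frac{1}{2} \frac{1}{\frac{1}{\left(-62 - 5440\right) - 130}} \left(-12 + \frac{1}{\left(-62 - 5440\right) - 130}\right)} = \frac{1}{\frac{1}{2} \frac{1}{\frac{1}{-5502 - 130}} \left(-12 + \frac{1}{-5502 - 130}\right)} = \frac{1}{\frac{1}{2} \frac{1}{\frac{1}{-5632}} \left(-12 + \frac{1}{-5632}\right)} = \frac{1}{\frac{1}{2} \frac{1}{- \frac{1}{5632}} \left(-12 - \frac{1}{5632}\right)} = \frac{1}{\frac{1}{2} \left(-5632\right) \left(- \frac{67585}{5632}\right)} = \frac{1}{\frac{67585}{2}} = \frac{2}{67585}$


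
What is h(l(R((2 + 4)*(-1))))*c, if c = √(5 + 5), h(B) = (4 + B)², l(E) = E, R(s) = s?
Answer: 4*√10 ≈ 12.649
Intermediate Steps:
c = √10 ≈ 3.1623
h(l(R((2 + 4)*(-1))))*c = (4 + (2 + 4)*(-1))²*√10 = (4 + 6*(-1))²*√10 = (4 - 6)²*√10 = (-2)²*√10 = 4*√10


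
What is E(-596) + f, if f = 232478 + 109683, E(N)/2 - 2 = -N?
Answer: 343357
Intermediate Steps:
E(N) = 4 - 2*N (E(N) = 4 + 2*(-N) = 4 - 2*N)
f = 342161
E(-596) + f = (4 - 2*(-596)) + 342161 = (4 + 1192) + 342161 = 1196 + 342161 = 343357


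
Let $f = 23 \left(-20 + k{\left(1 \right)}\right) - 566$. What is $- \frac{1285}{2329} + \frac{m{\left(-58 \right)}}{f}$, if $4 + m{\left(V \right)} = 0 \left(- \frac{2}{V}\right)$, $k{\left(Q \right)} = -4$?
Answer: $- \frac{713657}{1301911} \approx -0.54816$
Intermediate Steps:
$f = -1118$ ($f = 23 \left(-20 - 4\right) - 566 = 23 \left(-24\right) - 566 = -552 - 566 = -1118$)
$m{\left(V \right)} = -4$ ($m{\left(V \right)} = -4 + 0 \left(- \frac{2}{V}\right) = -4 + 0 = -4$)
$- \frac{1285}{2329} + \frac{m{\left(-58 \right)}}{f} = - \frac{1285}{2329} - \frac{4}{-1118} = \left(-1285\right) \frac{1}{2329} - - \frac{2}{559} = - \frac{1285}{2329} + \frac{2}{559} = - \frac{713657}{1301911}$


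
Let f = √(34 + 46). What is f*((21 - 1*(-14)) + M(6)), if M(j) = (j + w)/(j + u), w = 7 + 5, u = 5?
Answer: 1612*√5/11 ≈ 327.69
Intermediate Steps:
w = 12
f = 4*√5 (f = √80 = 4*√5 ≈ 8.9443)
M(j) = (12 + j)/(5 + j) (M(j) = (j + 12)/(j + 5) = (12 + j)/(5 + j))
f*((21 - 1*(-14)) + M(6)) = (4*√5)*((21 - 1*(-14)) + (12 + 6)/(5 + 6)) = (4*√5)*((21 + 14) + 18/11) = (4*√5)*(35 + (1/11)*18) = (4*√5)*(35 + 18/11) = (4*√5)*(403/11) = 1612*√5/11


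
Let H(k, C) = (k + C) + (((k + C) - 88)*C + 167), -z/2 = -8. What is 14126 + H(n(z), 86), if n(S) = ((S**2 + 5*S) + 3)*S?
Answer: 486095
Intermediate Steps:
z = 16 (z = -2*(-8) = 16)
n(S) = S*(3 + S**2 + 5*S) (n(S) = (3 + S**2 + 5*S)*S = S*(3 + S**2 + 5*S))
H(k, C) = 167 + C + k + C*(-88 + C + k) (H(k, C) = (C + k) + (((C + k) - 88)*C + 167) = (C + k) + ((-88 + C + k)*C + 167) = (C + k) + (C*(-88 + C + k) + 167) = (C + k) + (167 + C*(-88 + C + k)) = 167 + C + k + C*(-88 + C + k))
14126 + H(n(z), 86) = 14126 + (167 + 16*(3 + 16**2 + 5*16) + 86**2 - 87*86 + 86*(16*(3 + 16**2 + 5*16))) = 14126 + (167 + 16*(3 + 256 + 80) + 7396 - 7482 + 86*(16*(3 + 256 + 80))) = 14126 + (167 + 16*339 + 7396 - 7482 + 86*(16*339)) = 14126 + (167 + 5424 + 7396 - 7482 + 86*5424) = 14126 + (167 + 5424 + 7396 - 7482 + 466464) = 14126 + 471969 = 486095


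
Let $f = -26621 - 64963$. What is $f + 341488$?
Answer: $249904$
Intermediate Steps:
$f = -91584$ ($f = -26621 - 64963 = -91584$)
$f + 341488 = -91584 + 341488 = 249904$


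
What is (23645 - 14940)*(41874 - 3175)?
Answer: 336874795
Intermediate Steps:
(23645 - 14940)*(41874 - 3175) = 8705*38699 = 336874795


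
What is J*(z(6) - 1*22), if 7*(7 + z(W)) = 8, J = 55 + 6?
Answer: -11895/7 ≈ -1699.3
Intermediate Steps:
J = 61
z(W) = -41/7 (z(W) = -7 + (⅐)*8 = -7 + 8/7 = -41/7)
J*(z(6) - 1*22) = 61*(-41/7 - 1*22) = 61*(-41/7 - 22) = 61*(-195/7) = -11895/7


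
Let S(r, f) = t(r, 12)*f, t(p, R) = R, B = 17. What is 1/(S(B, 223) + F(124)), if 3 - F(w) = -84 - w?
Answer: 1/2887 ≈ 0.00034638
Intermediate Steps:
S(r, f) = 12*f
F(w) = 87 + w (F(w) = 3 - (-84 - w) = 3 + (84 + w) = 87 + w)
1/(S(B, 223) + F(124)) = 1/(12*223 + (87 + 124)) = 1/(2676 + 211) = 1/2887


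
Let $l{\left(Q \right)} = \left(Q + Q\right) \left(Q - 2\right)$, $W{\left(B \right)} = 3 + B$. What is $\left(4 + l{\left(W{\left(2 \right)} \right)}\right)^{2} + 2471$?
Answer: $3627$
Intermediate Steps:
$l{\left(Q \right)} = 2 Q \left(-2 + Q\right)$
$\left(4 + l{\left(W{\left(2 \right)} \right)}\right)^{2} + 2471 = \left(4 + 2 \left(3 + 2\right) \left(-2 + \left(3 + 2\right)\right)\right)^{2} + 2471 = \left(4 + 2 \cdot 5 \left(-2 + 5\right)\right)^{2} + 2471 = \left(4 + 2 \cdot 5 \cdot 3\right)^{2} + 2471 = \left(4 + 30\right)^{2} + 2471 = 34^{2} + 2471 = 1156 + 2471 = 3627$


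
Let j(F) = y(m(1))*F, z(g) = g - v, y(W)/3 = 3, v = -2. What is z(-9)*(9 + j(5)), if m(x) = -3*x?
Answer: -378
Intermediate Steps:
y(W) = 9 (y(W) = 3*3 = 9)
z(g) = 2 + g (z(g) = g - 1*(-2) = g + 2 = 2 + g)
j(F) = 9*F
z(-9)*(9 + j(5)) = (2 - 9)*(9 + 9*5) = -7*(9 + 45) = -7*54 = -378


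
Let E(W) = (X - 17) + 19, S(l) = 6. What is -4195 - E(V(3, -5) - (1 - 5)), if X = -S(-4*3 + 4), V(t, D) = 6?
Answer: -4191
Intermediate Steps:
X = -6 (X = -1*6 = -6)
E(W) = -4 (E(W) = (-6 - 17) + 19 = -23 + 19 = -4)
-4195 - E(V(3, -5) - (1 - 5)) = -4195 - 1*(-4) = -4195 + 4 = -4191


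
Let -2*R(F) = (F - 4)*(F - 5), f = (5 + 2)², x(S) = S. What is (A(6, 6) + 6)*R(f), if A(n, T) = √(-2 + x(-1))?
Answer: -5940 - 990*I*√3 ≈ -5940.0 - 1714.7*I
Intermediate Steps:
f = 49 (f = 7² = 49)
A(n, T) = I*√3 (A(n, T) = √(-2 - 1) = √(-3) = I*√3)
R(F) = -(-5 + F)*(-4 + F)/2 (R(F) = -(F - 4)*(F - 5)/2 = -(-4 + F)*(-5 + F)/2 = -(-5 + F)*(-4 + F)/2)
(A(6, 6) + 6)*R(f) = (I*√3 + 6)*(-10 - ½*49² + (9/2)*49) = (6 + I*√3)*(-10 - ½*2401 + 441/2) = (6 + I*√3)*(-10 - 2401/2 + 441/2) = (6 + I*√3)*(-990) = -5940 - 990*I*√3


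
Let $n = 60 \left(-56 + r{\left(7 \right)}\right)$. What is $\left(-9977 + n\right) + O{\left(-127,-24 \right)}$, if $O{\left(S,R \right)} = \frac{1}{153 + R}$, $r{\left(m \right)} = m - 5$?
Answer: $- \frac{1704992}{129} \approx -13217.0$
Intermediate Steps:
$r{\left(m \right)} = -5 + m$
$n = -3240$ ($n = 60 \left(-56 + \left(-5 + 7\right)\right) = 60 \left(-56 + 2\right) = 60 \left(-54\right) = -3240$)
$\left(-9977 + n\right) + O{\left(-127,-24 \right)} = \left(-9977 - 3240\right) + \frac{1}{153 - 24} = -13217 + \frac{1}{129} = - \frac{1704992}{129}$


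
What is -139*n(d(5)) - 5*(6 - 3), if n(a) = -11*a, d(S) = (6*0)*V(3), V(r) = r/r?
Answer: -15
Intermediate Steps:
V(r) = 1
d(S) = 0 (d(S) = (6*0)*1 = 0*1 = 0)
-139*n(d(5)) - 5*(6 - 3) = -(-1529)*0 - 5*(6 - 3) = -139*0 - 5*3 = 0 - 15 = -15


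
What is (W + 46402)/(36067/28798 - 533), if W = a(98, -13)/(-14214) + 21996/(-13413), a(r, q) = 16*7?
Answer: -2497616003903636/28622655193647 ≈ -87.260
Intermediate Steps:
a(r, q) = 112
W = -52358900/31775397 (W = 112/(-14214) + 21996/(-13413) = 112*(-1/14214) + 21996*(-1/13413) = -56/7107 - 7332/4471 = -52358900/31775397 ≈ -1.6478)
(W + 46402)/(36067/28798 - 533) = (-52358900/31775397 + 46402)/(36067/28798 - 533) = 1474389612694/(31775397*(36067*(1/28798) - 533)) = 1474389612694/(31775397*(36067/28798 - 533)) = 1474389612694/(31775397*(-15313267/28798)) = (1474389612694/31775397)*(-28798/15313267) = -2497616003903636/28622655193647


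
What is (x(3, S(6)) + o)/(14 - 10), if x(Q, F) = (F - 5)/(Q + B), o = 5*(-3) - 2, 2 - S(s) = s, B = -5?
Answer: -25/8 ≈ -3.1250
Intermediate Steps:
S(s) = 2 - s
o = -17 (o = -15 - 2 = -17)
x(Q, F) = (-5 + F)/(-5 + Q) (x(Q, F) = (F - 5)/(Q - 5) = (-5 + F)/(-5 + Q))
(x(3, S(6)) + o)/(14 - 10) = ((-5 + (2 - 1*6))/(-5 + 3) - 17)/(14 - 10) = ((-5 + (2 - 6))/(-2) - 17)/4 = (-(-5 - 4)/2 - 17)*(¼) = (-½*(-9) - 17)*(¼) = (9/2 - 17)*(¼) = -25/2*¼ = -25/8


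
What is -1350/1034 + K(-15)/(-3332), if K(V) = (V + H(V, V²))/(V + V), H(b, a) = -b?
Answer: -675/517 ≈ -1.3056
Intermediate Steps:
K(V) = 0 (K(V) = (V - V)/(V + V) = 0/((2*V)) = 0*(1/(2*V)) = 0)
-1350/1034 + K(-15)/(-3332) = -1350/1034 + 0/(-3332) = -1350*1/1034 + 0*(-1/3332) = -675/517 + 0 = -675/517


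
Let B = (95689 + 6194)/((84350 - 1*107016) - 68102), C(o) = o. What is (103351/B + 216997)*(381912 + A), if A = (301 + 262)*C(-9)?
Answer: 1598745038071545/33961 ≈ 4.7076e+10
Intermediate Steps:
A = -5067 (A = (301 + 262)*(-9) = 563*(-9) = -5067)
B = -33961/30256 (B = 101883/((84350 - 107016) - 68102) = 101883/(-22666 - 68102) = 101883/(-90768) = 101883*(-1/90768) = -33961/30256 ≈ -1.1225)
(103351/B + 216997)*(381912 + A) = (103351/(-33961/30256) + 216997)*(381912 - 5067) = (103351*(-30256/33961) + 216997)*376845 = (-3126987856/33961 + 216997)*376845 = (4242447261/33961)*376845 = 1598745038071545/33961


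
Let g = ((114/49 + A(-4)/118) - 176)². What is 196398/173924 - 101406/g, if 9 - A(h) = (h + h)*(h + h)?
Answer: -65086988673651451/29387279271093750 ≈ -2.2148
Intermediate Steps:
A(h) = 9 - 4*h² (A(h) = 9 - (h + h)*(h + h) = 9 - 2*h*2*h = 9 - 4*h²)
g = 1013797265625/33431524 (g = ((114/49 + (9 - 4*(-4)²)/118) - 176)² = ((114*(1/49) + (9 - 4*16)*(1/118)) - 176)² = ((114/49 + (9 - 64)*(1/118)) - 176)² = ((114/49 - 55*1/118) - 176)² = ((114/49 - 55/118) - 176)² = (10757/5782 - 176)² = (-1006875/5782)² = 1013797265625/33431524 ≈ 30325.)
196398/173924 - 101406/g = 196398/173924 - 101406/1013797265625/33431524 = 196398*(1/173924) - 101406*33431524/1013797265625 = 98199/86962 - 1130052374248/337932421875 = -65086988673651451/29387279271093750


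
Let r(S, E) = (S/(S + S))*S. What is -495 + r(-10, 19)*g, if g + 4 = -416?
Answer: 1605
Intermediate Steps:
g = -420 (g = -4 - 416 = -420)
r(S, E) = S/2 (r(S, E) = (S/((2*S)))*S = ((1/(2*S))*S)*S = S/2)
-495 + r(-10, 19)*g = -495 + ((½)*(-10))*(-420) = -495 - 5*(-420) = -495 + 2100 = 1605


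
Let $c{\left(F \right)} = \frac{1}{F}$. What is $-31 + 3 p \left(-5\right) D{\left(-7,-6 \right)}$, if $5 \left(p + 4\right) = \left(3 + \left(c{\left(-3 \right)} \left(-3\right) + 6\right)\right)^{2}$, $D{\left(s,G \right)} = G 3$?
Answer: $4289$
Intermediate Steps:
$D{\left(s,G \right)} = 3 G$
$p = 16$ ($p = -4 + \frac{\left(3 + \left(\frac{1}{-3} \left(-3\right) + 6\right)\right)^{2}}{5} = -4 + \frac{\left(3 + \left(\left(- \frac{1}{3}\right) \left(-3\right) + 6\right)\right)^{2}}{5} = -4 + \frac{\left(3 + \left(1 + 6\right)\right)^{2}}{5} = -4 + \frac{\left(3 + 7\right)^{2}}{5} = -4 + \frac{10^{2}}{5} = -4 + \frac{1}{5} \cdot 100 = -4 + 20 = 16$)
$-31 + 3 p \left(-5\right) D{\left(-7,-6 \right)} = -31 + 3 \cdot 16 \left(-5\right) 3 \left(-6\right) = -31 + 48 \left(-5\right) \left(-18\right) = -31 - -4320 = -31 + 4320 = 4289$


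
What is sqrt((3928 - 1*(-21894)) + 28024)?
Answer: sqrt(53846) ≈ 232.05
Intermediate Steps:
sqrt((3928 - 1*(-21894)) + 28024) = sqrt((3928 + 21894) + 28024) = sqrt(25822 + 28024) = sqrt(53846)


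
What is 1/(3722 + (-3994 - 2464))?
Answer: -1/2736 ≈ -0.00036550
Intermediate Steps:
1/(3722 + (-3994 - 2464)) = 1/(3722 - 6458) = 1/(-2736) = -1/2736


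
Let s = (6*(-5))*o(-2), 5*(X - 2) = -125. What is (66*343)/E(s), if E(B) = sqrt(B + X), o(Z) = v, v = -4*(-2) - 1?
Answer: -22638*I*sqrt(233)/233 ≈ -1483.1*I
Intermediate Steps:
X = -23 (X = 2 + (1/5)*(-125) = 2 - 25 = -23)
v = 7 (v = 8 - 1 = 7)
o(Z) = 7
s = -210 (s = (6*(-5))*7 = -30*7 = -210)
E(B) = sqrt(-23 + B) (E(B) = sqrt(B - 23) = sqrt(-23 + B))
(66*343)/E(s) = (66*343)/(sqrt(-23 - 210)) = 22638/(sqrt(-233)) = 22638/((I*sqrt(233))) = 22638*(-I*sqrt(233)/233) = -22638*I*sqrt(233)/233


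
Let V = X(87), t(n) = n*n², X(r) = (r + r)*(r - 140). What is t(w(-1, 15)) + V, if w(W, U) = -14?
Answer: -11966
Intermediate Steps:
X(r) = 2*r*(-140 + r) (X(r) = (2*r)*(-140 + r) = 2*r*(-140 + r))
t(n) = n³
V = -9222 (V = 2*87*(-140 + 87) = 2*87*(-53) = -9222)
t(w(-1, 15)) + V = (-14)³ - 9222 = -2744 - 9222 = -11966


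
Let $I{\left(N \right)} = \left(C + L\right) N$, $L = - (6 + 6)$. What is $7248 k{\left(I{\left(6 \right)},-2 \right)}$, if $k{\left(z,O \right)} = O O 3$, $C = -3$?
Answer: $86976$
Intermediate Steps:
$L = -12$ ($L = \left(-1\right) 12 = -12$)
$I{\left(N \right)} = - 15 N$ ($I{\left(N \right)} = \left(-3 - 12\right) N = - 15 N$)
$k{\left(z,O \right)} = 3 O^{2}$ ($k{\left(z,O \right)} = O^{2} \cdot 3 = 3 O^{2}$)
$7248 k{\left(I{\left(6 \right)},-2 \right)} = 7248 \cdot 3 \left(-2\right)^{2} = 7248 \cdot 3 \cdot 4 = 7248 \cdot 12 = 86976$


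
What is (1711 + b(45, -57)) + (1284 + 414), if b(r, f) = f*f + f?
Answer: 6601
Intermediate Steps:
b(r, f) = f + f² (b(r, f) = f² + f = f + f²)
(1711 + b(45, -57)) + (1284 + 414) = (1711 - 57*(1 - 57)) + (1284 + 414) = (1711 - 57*(-56)) + 1698 = (1711 + 3192) + 1698 = 4903 + 1698 = 6601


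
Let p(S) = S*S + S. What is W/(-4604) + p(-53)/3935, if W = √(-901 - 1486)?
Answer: 2756/3935 - I*√2387/4604 ≈ 0.70038 - 0.010612*I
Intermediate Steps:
W = I*√2387 (W = √(-2387) = I*√2387 ≈ 48.857*I)
p(S) = S + S² (p(S) = S² + S = S + S²)
W/(-4604) + p(-53)/3935 = (I*√2387)/(-4604) - 53*(1 - 53)/3935 = (I*√2387)*(-1/4604) - 53*(-52)*(1/3935) = -I*√2387/4604 + 2756*(1/3935) = -I*√2387/4604 + 2756/3935 = 2756/3935 - I*√2387/4604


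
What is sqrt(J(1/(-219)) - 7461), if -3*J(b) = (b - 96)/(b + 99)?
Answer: I*sqrt(78900416679)/3252 ≈ 86.375*I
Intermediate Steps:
J(b) = -(-96 + b)/(3*(99 + b)) (J(b) = -(b - 96)/(3*(b + 99)) = -(-96 + b)/(3*(99 + b)))
sqrt(J(1/(-219)) - 7461) = sqrt((96 - 1/(-219))/(3*(99 + 1/(-219))) - 7461) = sqrt((96 - 1*(-1/219))/(3*(99 - 1/219)) - 7461) = sqrt((96 + 1/219)/(3*(21680/219)) - 7461) = sqrt((1/3)*(219/21680)*(21025/219) - 7461) = sqrt(4205/13008 - 7461) = sqrt(-97048483/13008) = I*sqrt(78900416679)/3252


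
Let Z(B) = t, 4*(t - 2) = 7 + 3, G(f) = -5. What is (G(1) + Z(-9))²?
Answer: ¼ ≈ 0.25000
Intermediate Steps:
t = 9/2 (t = 2 + (7 + 3)/4 = 2 + (¼)*10 = 2 + 5/2 = 9/2 ≈ 4.5000)
Z(B) = 9/2
(G(1) + Z(-9))² = (-5 + 9/2)² = (-½)² = ¼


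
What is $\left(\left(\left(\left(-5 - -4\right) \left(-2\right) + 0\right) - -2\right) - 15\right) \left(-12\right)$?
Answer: $132$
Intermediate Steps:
$\left(\left(\left(\left(-5 - -4\right) \left(-2\right) + 0\right) - -2\right) - 15\right) \left(-12\right) = \left(\left(\left(\left(-5 + 4\right) \left(-2\right) + 0\right) + 2\right) - 15\right) \left(-12\right) = \left(\left(\left(\left(-1\right) \left(-2\right) + 0\right) + 2\right) - 15\right) \left(-12\right) = \left(\left(\left(2 + 0\right) + 2\right) - 15\right) \left(-12\right) = \left(\left(2 + 2\right) - 15\right) \left(-12\right) = \left(4 - 15\right) \left(-12\right) = \left(-11\right) \left(-12\right) = 132$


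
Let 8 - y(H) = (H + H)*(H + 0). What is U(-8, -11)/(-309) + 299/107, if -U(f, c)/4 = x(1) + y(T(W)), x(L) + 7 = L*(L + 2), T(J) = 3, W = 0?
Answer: 86399/33063 ≈ 2.6132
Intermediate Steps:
x(L) = -7 + L*(2 + L) (x(L) = -7 + L*(L + 2) = -7 + L*(2 + L))
y(H) = 8 - 2*H² (y(H) = 8 - (H + H)*(H + 0) = 8 - 2*H*H = 8 - 2*H²)
U(f, c) = 56 (U(f, c) = -4*((-7 + 1² + 2*1) + (8 - 2*3²)) = -4*((-7 + 1 + 2) + (8 - 2*9)) = -4*(-4 + (8 - 18)) = -4*(-4 - 10) = -4*(-14) = 56)
U(-8, -11)/(-309) + 299/107 = 56/(-309) + 299/107 = 56*(-1/309) + 299*(1/107) = -56/309 + 299/107 = 86399/33063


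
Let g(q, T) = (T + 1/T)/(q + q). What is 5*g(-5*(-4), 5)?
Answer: 13/20 ≈ 0.65000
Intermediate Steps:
g(q, T) = (T + 1/T)/(2*q) (g(q, T) = (T + 1/T)/((2*q)) = (T + 1/T)*(1/(2*q)) = (T + 1/T)/(2*q))
5*g(-5*(-4), 5) = 5*((½)*(1 + 5²)/(5*(-5*(-4)))) = 5*((½)*(⅕)*(1 + 25)/20) = 5*((½)*(⅕)*(1/20)*26) = 5*(13/100) = 13/20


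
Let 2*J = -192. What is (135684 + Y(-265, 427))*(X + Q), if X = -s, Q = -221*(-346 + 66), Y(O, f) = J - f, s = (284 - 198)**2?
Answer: 7364111924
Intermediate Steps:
J = -96 (J = (1/2)*(-192) = -96)
s = 7396 (s = 86**2 = 7396)
Y(O, f) = -96 - f
Q = 61880 (Q = -221*(-280) = 61880)
X = -7396 (X = -1*7396 = -7396)
(135684 + Y(-265, 427))*(X + Q) = (135684 + (-96 - 1*427))*(-7396 + 61880) = (135684 + (-96 - 427))*54484 = (135684 - 523)*54484 = 135161*54484 = 7364111924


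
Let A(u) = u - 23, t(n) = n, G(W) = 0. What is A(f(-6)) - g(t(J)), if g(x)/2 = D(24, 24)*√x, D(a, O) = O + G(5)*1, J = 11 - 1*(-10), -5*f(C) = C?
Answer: -109/5 - 48*√21 ≈ -241.76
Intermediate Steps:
f(C) = -C/5
J = 21 (J = 11 + 10 = 21)
D(a, O) = O (D(a, O) = O + 0*1 = O + 0 = O)
A(u) = -23 + u
g(x) = 48*√x (g(x) = 2*(24*√x) = 48*√x)
A(f(-6)) - g(t(J)) = (-23 - ⅕*(-6)) - 48*√21 = (-23 + 6/5) - 48*√21 = -109/5 - 48*√21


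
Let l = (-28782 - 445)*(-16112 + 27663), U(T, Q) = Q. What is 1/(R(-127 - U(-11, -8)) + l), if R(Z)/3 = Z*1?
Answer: -1/337601434 ≈ -2.9621e-9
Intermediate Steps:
R(Z) = 3*Z (R(Z) = 3*(Z*1) = 3*Z)
l = -337601077 (l = -29227*11551 = -337601077)
1/(R(-127 - U(-11, -8)) + l) = 1/(3*(-127 - 1*(-8)) - 337601077) = 1/(3*(-127 + 8) - 337601077) = 1/(3*(-119) - 337601077) = 1/(-357 - 337601077) = 1/(-337601434) = -1/337601434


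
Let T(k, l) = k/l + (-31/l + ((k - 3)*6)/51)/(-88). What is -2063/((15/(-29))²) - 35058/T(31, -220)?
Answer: 831121372597/4441725 ≈ 1.8712e+5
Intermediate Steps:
T(k, l) = 3/748 - k/748 + 31/(88*l) + k/l (T(k, l) = k/l + (-31/l + ((-3 + k)*6)*(1/51))*(-1/88) = k/l + (-31/l + (-18 + 6*k)*(1/51))*(-1/88) = k/l + (-31/l + (-6/17 + 2*k/17))*(-1/88) = k/l + (-6/17 - 31/l + 2*k/17)*(-1/88) = k/l + (3/748 - k/748 + 31/(88*l)) = 3/748 - k/748 + 31/(88*l) + k/l)
-2063/((15/(-29))²) - 35058/T(31, -220) = -2063/((15/(-29))²) - 35058*(-220/(31/88 + 31 - 1/748*(-220)*(-3 + 31))) = -2063/((15*(-1/29))²) - 35058*(-220/(31/88 + 31 - 1/748*(-220)*28)) = -2063/((-15/29)²) - 35058*(-220/(31/88 + 31 + 140/17)) = -2063/225/841 - 35058/((-1/220*59223/1496)) = -2063*841/225 - 35058/(-59223/329120) = -1734983/225 - 35058*(-329120/59223) = -1734983/225 + 3846096320/19741 = 831121372597/4441725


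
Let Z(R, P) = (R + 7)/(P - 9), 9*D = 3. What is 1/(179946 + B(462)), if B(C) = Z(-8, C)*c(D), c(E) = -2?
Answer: 453/81515540 ≈ 5.5572e-6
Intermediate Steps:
D = 1/3 (D = (1/9)*3 = 1/3 ≈ 0.33333)
Z(R, P) = (7 + R)/(-9 + P)
B(C) = 2/(-9 + C) (B(C) = ((7 - 8)/(-9 + C))*(-2) = (-1/(-9 + C))*(-2) = -1/(-9 + C)*(-2) = 2/(-9 + C))
1/(179946 + B(462)) = 1/(179946 + 2/(-9 + 462)) = 1/(179946 + 2/453) = 1/(81515540/453) = 453/81515540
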